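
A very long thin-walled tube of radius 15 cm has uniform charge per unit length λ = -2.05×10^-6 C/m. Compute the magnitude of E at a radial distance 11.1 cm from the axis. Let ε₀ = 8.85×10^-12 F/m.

Coaxial Gaussian cylinder, radius r = 11.1 cm, length L (r < 15 cm, inside the shell).
No charge is enclosed, so Gauss's law gives E·2πrL = 0 ⇒ E = 0.

|E| = 0 V/m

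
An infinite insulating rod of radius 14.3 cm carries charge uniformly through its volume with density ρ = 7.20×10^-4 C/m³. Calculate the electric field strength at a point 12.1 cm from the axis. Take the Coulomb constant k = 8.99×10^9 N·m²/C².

Choose a coaxial cylinder of radius r = 12.1 cm (arbitrary length L) as the Gaussian surface (r < R).
Charge inside radius r per length L is ρ·πr²·L, so λ_enc = ρπr² = 3.312×10^-5 C/m.
Gauss's law: E·2πrL = λ_enc L/ε₀.
E = 2k|λ_enc|/r = 2(8.99×10^9)(3.312e-5)/(0.121) = 4.92×10^6 N/C.

E ≈ 4.92e6 V/m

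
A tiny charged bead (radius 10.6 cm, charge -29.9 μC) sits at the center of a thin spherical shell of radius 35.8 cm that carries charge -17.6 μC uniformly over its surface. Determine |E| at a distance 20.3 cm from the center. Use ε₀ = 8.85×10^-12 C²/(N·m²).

Take a concentric spherical Gaussian surface of radius r = 20.3 cm (between the bodies, 10.6 cm < r < 35.8 cm).
Only the inner charge is enclosed; the outer shell contributes nothing inside itself. Q_enc = -29.9 μC = -2.99×10^-5 C.
By Gauss's law, ∮E·dA = E·4πr² = Q_enc/ε₀.
E = |Q_enc|/(4πε₀r²) = (2.99×10^-5)/(4π·8.85×10^-12·(0.203)²) = 6.52×10^6 N/C.

|E| ≈ 6.52×10^6 V/m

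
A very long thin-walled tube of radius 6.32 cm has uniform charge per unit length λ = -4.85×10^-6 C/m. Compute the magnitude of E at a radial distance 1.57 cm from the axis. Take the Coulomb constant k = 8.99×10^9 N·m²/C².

E = 0

By cylindrical symmetry E is radial; use a coaxial Gaussian cylinder of radius 1.57 cm and length L (r < 6.32 cm, inside the shell).
All the surface charge lies outside this cylinder: Q_enc = 0, hence E = 0.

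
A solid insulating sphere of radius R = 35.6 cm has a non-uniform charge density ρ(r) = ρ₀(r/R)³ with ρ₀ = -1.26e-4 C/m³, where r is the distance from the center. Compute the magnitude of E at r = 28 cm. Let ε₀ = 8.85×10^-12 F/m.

Symmetry ⇒ E = E(r) r̂. Gaussian sphere of radius r = 28 cm (r < R).
Q_enc = ∫₀^r ρ(r')·4πr'² dr' = (4πρ₀/R³) ∫₀^r r'^5 dr' = 4πρ₀ r^6/(6·R³) = -2.819e-6 C.
Gauss's law: E·4πr² = Q_enc/ε₀.
E = |Q_enc|/(4πε₀r²) = (2.819×10^-6)/(4π·8.85×10^-12·(0.28)²) = 3.23×10^5 N/C.

|E| ≈ 3.23×10^5 N/C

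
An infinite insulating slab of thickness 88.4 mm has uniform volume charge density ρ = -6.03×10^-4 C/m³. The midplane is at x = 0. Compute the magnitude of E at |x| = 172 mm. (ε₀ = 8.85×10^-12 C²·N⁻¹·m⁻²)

E ≈ 3.01e6 N/C

The point |x| = 172 mm lies outside the slab (half-thickness 0.0442 m). A symmetric pillbox spanning the full slab encloses Q_enc = ρ·d·A.
Flux = 2EA ⇒ E = |ρ|d/(2ε₀), independent of distance outside.
E = (6.03e-4)(0.0884)/(2·8.85×10^-12) = 3.01×10^6 N/C.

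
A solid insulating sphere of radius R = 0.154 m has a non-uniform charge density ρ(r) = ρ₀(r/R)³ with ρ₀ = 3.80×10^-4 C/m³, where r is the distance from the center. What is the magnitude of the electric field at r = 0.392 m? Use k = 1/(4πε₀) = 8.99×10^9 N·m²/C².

Symmetry ⇒ E = E(r) r̂. Gaussian sphere of radius r = 0.392 m (r > R, all charge enclosed).
Q_enc = 4π ∫₀^R ρ₀(r'/R)^3 r'² dr' = 4πρ₀R³/6 = 2.907×10^-6 C.
Applying ∮E·dA = Q_enc/ε₀ with Φ = E(4πr²):
E = k|Q_enc|/r² = (8.99×10^9)(2.907e-6)/(0.392)² = 1.70e5 N/C.

|E| = 1.70e5 N/C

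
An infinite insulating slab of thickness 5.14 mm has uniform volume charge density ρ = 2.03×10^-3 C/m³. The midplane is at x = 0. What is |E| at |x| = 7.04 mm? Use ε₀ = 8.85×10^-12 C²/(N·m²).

E = 5.90e5 N/C

The point |x| = 7.04 mm lies outside the slab (half-thickness 0.00257 m). A symmetric pillbox spanning the full slab encloses Q_enc = ρ·d·A.
Flux = 2EA ⇒ E = |ρ|d/(2ε₀), independent of distance outside.
E = (2.03e-3)(0.00514)/(2·8.85×10^-12) = 5.90e5 N/C.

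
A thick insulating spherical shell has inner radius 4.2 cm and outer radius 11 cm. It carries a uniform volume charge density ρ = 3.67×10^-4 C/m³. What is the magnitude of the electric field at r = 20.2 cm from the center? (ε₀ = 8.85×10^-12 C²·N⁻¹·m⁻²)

E = 4.26×10^5 V/m

Symmetry ⇒ E = E(r) r̂. Gaussian sphere of radius r = 20.2 cm (r > 11 cm, enclosing the whole shell).
Q_enc = ρ·(4π/3)(b³ − a³) = (3.67×10^-4)·(4π/3)·((0.11)³ − (0.042)³) = 1.932×10^-6 C.
Since E is radial and uniform over the Gaussian sphere, Φ = E·4πr² = Q_enc/ε₀.
E = |Q_enc|/(4πε₀r²) = (1.932×10^-6)/(4π·8.85×10^-12·(0.202)²) = 4.26e5 N/C.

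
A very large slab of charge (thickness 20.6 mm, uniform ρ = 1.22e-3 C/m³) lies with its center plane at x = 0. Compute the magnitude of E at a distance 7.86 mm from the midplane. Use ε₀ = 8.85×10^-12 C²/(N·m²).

E ≈ 1.08×10^6 N/C

By symmetry E is perpendicular to the slab. A Gaussian pillbox from −7.86 mm to +7.86 mm (face area A) lies entirely within the slab.
Q_enc = ρ·(2x)·A and flux = 2EA, so 2EA = 2ρxA/ε₀ ⇒ E = |ρ|x/ε₀.
E = (1.22e-3)(0.00786)/(8.85×10^-12) = 1.08e6 N/C.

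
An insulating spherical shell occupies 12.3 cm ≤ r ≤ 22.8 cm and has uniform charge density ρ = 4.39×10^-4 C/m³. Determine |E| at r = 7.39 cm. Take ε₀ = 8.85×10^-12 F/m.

E = 0

Use a concentric Gaussian sphere at r = 7.39 cm (r < 12.3 cm, inside the empty cavity).
No charge is enclosed, so by Gauss's law E·4πr² = 0 ⇒ E = 0.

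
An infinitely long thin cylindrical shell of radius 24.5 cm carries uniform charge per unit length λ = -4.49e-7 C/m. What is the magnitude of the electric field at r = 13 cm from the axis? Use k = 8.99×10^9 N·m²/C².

By cylindrical symmetry E is radial; use a coaxial Gaussian cylinder of radius 13 cm and length L (r < 24.5 cm, inside the shell).
No charge is enclosed, so Gauss's law gives E·2πrL = 0 ⇒ E = 0.

E = 0 (no enclosed charge)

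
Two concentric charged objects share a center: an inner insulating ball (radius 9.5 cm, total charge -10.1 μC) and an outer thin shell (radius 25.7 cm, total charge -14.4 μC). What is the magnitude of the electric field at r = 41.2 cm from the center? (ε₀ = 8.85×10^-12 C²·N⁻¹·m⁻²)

Use a concentric Gaussian sphere at r = 41.2 cm (r > 25.7 cm, enclosing both).
Q_enc = (-10.1 μC) + (-14.4 μC) = -2.45×10^-5 C.
By Gauss's law, ∮E·dA = E·4πr² = Q_enc/ε₀.
E = |Q_enc|/(4πε₀r²) = (2.45×10^-5)/(4π·8.85×10^-12·(0.412)²) = 1.30e6 N/C.

|E| = 1.30×10^6 N/C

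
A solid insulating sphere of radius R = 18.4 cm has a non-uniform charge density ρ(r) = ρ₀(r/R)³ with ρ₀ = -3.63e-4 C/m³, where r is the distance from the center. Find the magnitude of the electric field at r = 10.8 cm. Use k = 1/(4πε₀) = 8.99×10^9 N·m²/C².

|E| = 1.49×10^5 N/C

Symmetry ⇒ E = E(r) r̂. Gaussian sphere of radius r = 10.8 cm (r < R).
Integrate the density: Q_enc = 4π ∫₀^r ρ₀(r'/R)^3 r'² dr' = 4πρ₀ r^6/(6·R³) = -1.937×10^-7 C.
Since E is radial and uniform over the Gaussian sphere, Φ = E·4πr² = Q_enc/ε₀.
E = k|Q_enc|/r² = (8.99×10^9)(1.937×10^-7)/(0.108)² = 1.49×10^5 N/C.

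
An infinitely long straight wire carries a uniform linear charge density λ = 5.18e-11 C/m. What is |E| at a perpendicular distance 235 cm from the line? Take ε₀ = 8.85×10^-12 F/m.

|E| ≈ 0.396 V/m

Choose a coaxial cylinder of radius r = 235 cm (arbitrary length L) as the Gaussian surface.
Q_enc = λL, so λ_enc = 5.18×10^-11 C/m.
Applying ∮E·dA = Q_enc/ε₀ with the end caps contributing no flux:
E = |λ_enc|/(2πε₀r) = (5.18×10^-11)/(2π·8.85×10^-12·2.35) = 0.396 N/C.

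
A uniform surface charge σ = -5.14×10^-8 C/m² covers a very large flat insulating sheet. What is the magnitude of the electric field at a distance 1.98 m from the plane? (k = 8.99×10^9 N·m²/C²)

By planar symmetry E is perpendicular to the sheet and uniform; use a Gaussian pillbox with flat faces of area A on each side of the sheet.
Flux Φ = 2EA and Q_enc = σA, so 2EA = σA/ε₀ ⇒ E = |σ|/(2ε₀), independent of distance.
E = 2πk|σ| = 2π(8.99×10^9)(5.14×10^-8) = 2.90e3 N/C.

E = 2.90×10^3 V/m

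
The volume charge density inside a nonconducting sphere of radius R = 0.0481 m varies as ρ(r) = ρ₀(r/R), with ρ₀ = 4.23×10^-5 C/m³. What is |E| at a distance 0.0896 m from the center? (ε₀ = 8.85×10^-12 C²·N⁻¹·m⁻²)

Take a concentric spherical Gaussian surface of radius r = 0.0896 m (r > R, all charge enclosed).
Q_enc = 4π ∫₀^R ρ₀(r'/R)^1 r'² dr' = 4πρ₀R³/4 = 1.479e-8 C.
Applying ∮E·dA = Q_enc/ε₀ with Φ = E(4πr²):
E = |Q_enc|/(4πε₀r²) = (1.479×10^-8)/(4π·8.85×10^-12·(0.0896)²) = 1.66e4 N/C.

E = 1.66e4 N/C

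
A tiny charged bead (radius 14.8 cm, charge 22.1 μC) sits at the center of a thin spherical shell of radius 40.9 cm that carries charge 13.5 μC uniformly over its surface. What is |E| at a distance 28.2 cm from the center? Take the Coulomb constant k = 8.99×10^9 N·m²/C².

2.50e6 V/m

Use a concentric Gaussian sphere at r = 28.2 cm (between the bodies, 14.8 cm < r < 40.9 cm).
The shell at 40.9 cm lies outside the Gaussian surface, so Q_enc = 22.1 μC = 2.21×10^-5 C.
By Gauss's law, ∮E·dA = E·4πr² = Q_enc/ε₀.
E = k|Q_enc|/r² = (8.99×10^9)(2.21×10^-5)/(0.282)² = 2.50e6 N/C.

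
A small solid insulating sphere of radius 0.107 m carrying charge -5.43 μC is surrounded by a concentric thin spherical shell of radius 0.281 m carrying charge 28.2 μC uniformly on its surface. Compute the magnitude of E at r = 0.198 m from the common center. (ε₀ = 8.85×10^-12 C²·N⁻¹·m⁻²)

Symmetry ⇒ E = E(r) r̂. Gaussian sphere of radius r = 0.198 m (between the bodies, 0.107 m < r < 0.281 m).
Only the inner charge is enclosed; the outer shell contributes nothing inside itself. Q_enc = -5.43 μC = -5.43×10^-6 C.
Gauss's law: E·4πr² = Q_enc/ε₀.
E = |Q_enc|/(4πε₀r²) = (5.43×10^-6)/(4π·8.85×10^-12·(0.198)²) = 1.25×10^6 N/C.

|E| ≈ 1.25×10^6 N/C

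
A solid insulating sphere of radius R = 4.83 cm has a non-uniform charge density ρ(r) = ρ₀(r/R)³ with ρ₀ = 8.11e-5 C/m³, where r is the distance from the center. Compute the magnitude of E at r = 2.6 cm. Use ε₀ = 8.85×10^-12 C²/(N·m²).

Symmetry ⇒ E = E(r) r̂. Gaussian sphere of radius r = 2.6 cm (r < R).
Integrate the density: Q_enc = 4π ∫₀^r ρ₀(r'/R)^3 r'² dr' = 4πρ₀ r^6/(6·R³) = 4.657×10^-10 C.
Gauss's law: E·4πr² = Q_enc/ε₀.
E = |Q_enc|/(4πε₀r²) = (4.657×10^-10)/(4π·8.85×10^-12·(0.026)²) = 6.19e3 N/C.

6.19e3 V/m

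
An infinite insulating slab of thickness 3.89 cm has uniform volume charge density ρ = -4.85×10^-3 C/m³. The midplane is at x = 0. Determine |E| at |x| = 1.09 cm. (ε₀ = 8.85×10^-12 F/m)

By symmetry E is perpendicular to the slab. A Gaussian pillbox from −1.09 cm to +1.09 cm (face area A) lies entirely within the slab.
Q_enc = ρ·(2x)·A and flux = 2EA, so 2EA = 2ρxA/ε₀ ⇒ E = |ρ|x/ε₀.
E = (4.85×10^-3)(0.0109)/(8.85×10^-12) = 5.97e6 N/C.

5.97e6 N/C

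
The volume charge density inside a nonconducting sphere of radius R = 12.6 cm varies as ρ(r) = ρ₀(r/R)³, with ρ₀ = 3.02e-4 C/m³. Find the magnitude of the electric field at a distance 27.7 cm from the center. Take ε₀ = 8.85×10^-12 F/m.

1.48e5 N/C

Symmetry ⇒ E = E(r) r̂. Gaussian sphere of radius r = 27.7 cm (r > R, all charge enclosed).
Q_enc = 4π ∫₀^R ρ₀(r'/R)^3 r'² dr' = 4πρ₀R³/6 = 1.265×10^-6 C.
Gauss's law: E·4πr² = Q_enc/ε₀.
E = |Q_enc|/(4πε₀r²) = (1.265e-6)/(4π·8.85×10^-12·(0.277)²) = 1.48×10^5 N/C.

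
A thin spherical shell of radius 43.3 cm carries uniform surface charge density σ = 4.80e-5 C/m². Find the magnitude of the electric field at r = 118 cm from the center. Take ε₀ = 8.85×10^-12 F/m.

E = 7.30×10^5 V/m

By spherical symmetry E is radial; choose a Gaussian sphere of radius r = 118 cm (r > 43.3 cm).
The entire shell is enclosed: Q_enc = σ·4πR² = (4.80×10^-5)·4π·(0.433)² = 1.131×10^-4 C.
By Gauss's law, ∮E·dA = E·4πr² = Q_enc/ε₀.
E = |Q_enc|/(4πε₀r²) = (1.131×10^-4)/(4π·8.85×10^-12·(1.18)²) = 7.30e5 N/C.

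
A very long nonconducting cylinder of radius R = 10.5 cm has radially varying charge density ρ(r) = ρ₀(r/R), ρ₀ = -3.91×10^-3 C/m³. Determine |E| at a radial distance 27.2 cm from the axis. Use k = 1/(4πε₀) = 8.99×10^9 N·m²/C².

E ≈ 5.97×10^6 N/C

By cylindrical symmetry E is radial; use a coaxial Gaussian cylinder of radius 27.2 cm and length L (r > R, full charge per length enclosed).
λ_enc = 2π ∫₀^R ρ₀(r'/R)^1 r' dr' = 2πρ₀R²/3 = -9.028e-5 C/m.
By Gauss's law (flux through the curved wall only), E·2πrL = λ_enc L/ε₀.
E = 2k|λ_enc|/r = 2(8.99×10^9)(9.028×10^-5)/(0.272) = 5.97×10^6 N/C.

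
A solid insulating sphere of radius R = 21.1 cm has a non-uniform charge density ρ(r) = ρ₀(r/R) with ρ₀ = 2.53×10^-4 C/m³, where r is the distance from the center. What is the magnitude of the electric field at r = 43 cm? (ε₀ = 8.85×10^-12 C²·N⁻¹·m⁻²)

Symmetry ⇒ E = E(r) r̂. Gaussian sphere of radius r = 43 cm (r > R, all charge enclosed).
Q_enc = 4π ∫₀^R ρ₀(r'/R)^1 r'² dr' = 4πρ₀R³/4 = 7.467×10^-6 C.
By Gauss's law, ∮E·dA = E·4πr² = Q_enc/ε₀.
E = |Q_enc|/(4πε₀r²) = (7.467e-6)/(4π·8.85×10^-12·(0.43)²) = 3.63×10^5 N/C.

E ≈ 3.63×10^5 N/C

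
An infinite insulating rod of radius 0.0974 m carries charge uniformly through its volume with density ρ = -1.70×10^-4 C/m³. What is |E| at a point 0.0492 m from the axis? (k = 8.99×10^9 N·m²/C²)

By cylindrical symmetry E is radial; use a coaxial Gaussian cylinder of radius 0.0492 m and length L (r < R).
Enclosed charge per unit length: λ_enc = ρ·πr² = (-1.70×10^-4)π(0.0492)² = -1.293e-6 C/m.
By Gauss's law (flux through the curved wall only), E·2πrL = λ_enc L/ε₀.
E = 2k|λ_enc|/r = 2(8.99×10^9)(1.293×10^-6)/(0.0492) = 4.72×10^5 N/C.

E ≈ 4.72e5 N/C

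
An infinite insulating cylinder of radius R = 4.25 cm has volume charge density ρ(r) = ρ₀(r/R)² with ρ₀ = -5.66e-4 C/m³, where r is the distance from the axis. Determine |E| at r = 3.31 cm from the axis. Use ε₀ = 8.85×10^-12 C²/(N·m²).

E = 3.21e5 N/C

Coaxial Gaussian cylinder, radius r = 3.31 cm, length L (r < R).
λ_enc = ∫₀^r ρ(r')·2πr' dr' = (2πρ₀/R²)·r^4/4 = -5.908×10^-7 C/m.
Gauss's law: E·2πrL = λ_enc L/ε₀.
E = |λ_enc|/(2πε₀r) = (5.908e-7)/(2π·8.85×10^-12·0.0331) = 3.21×10^5 N/C.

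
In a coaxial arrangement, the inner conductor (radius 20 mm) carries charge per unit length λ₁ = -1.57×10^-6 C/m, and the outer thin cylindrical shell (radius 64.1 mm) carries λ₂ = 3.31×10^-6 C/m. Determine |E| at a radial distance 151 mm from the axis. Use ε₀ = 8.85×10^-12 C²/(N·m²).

Take a coaxial cylindrical Gaussian surface of radius r = 151 mm and length L (r > 64.1 mm, enclosing both).
λ_enc = λ₁ + λ₂ = (-1.57×10^-6) + (3.31×10^-6) = 1.74×10^-6 C/m.
Since E is radial and uniform over the curved surface, Φ = E·2πrL = Q_enc/ε₀ = λ_enc L/ε₀.
E = |λ_enc|/(2πε₀r) = (1.74×10^-6)/(2π·8.85×10^-12·0.151) = 2.07×10^5 N/C.

E = 2.07×10^5 N/C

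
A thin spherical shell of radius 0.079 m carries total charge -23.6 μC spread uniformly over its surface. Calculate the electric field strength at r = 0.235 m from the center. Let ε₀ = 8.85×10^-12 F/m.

|E| ≈ 3.84×10^6 N/C

By spherical symmetry E is radial; choose a Gaussian sphere of radius r = 0.235 m (r > 0.079 m).
The entire shell is enclosed: Q_enc = -2.36e-5 C.
Since E is radial and uniform over the Gaussian sphere, Φ = E·4πr² = Q_enc/ε₀.
E = |Q_enc|/(4πε₀r²) = (2.36e-5)/(4π·8.85×10^-12·(0.235)²) = 3.84×10^6 N/C.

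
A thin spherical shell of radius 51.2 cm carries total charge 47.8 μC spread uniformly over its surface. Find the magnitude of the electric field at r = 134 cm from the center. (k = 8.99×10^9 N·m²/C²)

E = 2.39e5 N/C

Symmetry ⇒ E = E(r) r̂. Gaussian sphere of radius r = 134 cm (r > 51.2 cm).
The entire shell is enclosed: Q_enc = 4.78e-5 C.
Gauss's law: E·4πr² = Q_enc/ε₀.
E = k|Q_enc|/r² = (8.99×10^9)(4.78e-5)/(1.34)² = 2.39×10^5 N/C.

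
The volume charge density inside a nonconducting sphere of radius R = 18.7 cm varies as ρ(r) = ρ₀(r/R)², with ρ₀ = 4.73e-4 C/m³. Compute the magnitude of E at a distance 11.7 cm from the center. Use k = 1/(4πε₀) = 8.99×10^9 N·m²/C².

E = 4.89×10^5 N/C

Take a concentric spherical Gaussian surface of radius r = 11.7 cm (r < R).
Q_enc = ∫₀^r ρ(r')·4πr'² dr' = (4πρ₀/R²) ∫₀^r r'^4 dr' = 4πρ₀ r^5/(5·R²) = 7.453×10^-7 C.
Gauss's law: E·4πr² = Q_enc/ε₀.
E = k|Q_enc|/r² = (8.99×10^9)(7.453×10^-7)/(0.117)² = 4.89×10^5 N/C.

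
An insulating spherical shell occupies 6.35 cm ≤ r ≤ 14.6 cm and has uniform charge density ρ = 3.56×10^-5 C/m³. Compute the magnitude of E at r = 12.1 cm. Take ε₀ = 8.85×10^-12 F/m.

Take a concentric spherical Gaussian surface of radius r = 12.1 cm (within the shell material, 6.35 cm < r < 14.6 cm).
Enclosed charge is the volume from a to r: Q_enc = (4π/3)ρ(r³ − a³) = 2.26×10^-7 C.
Since E is radial and uniform over the Gaussian sphere, Φ = E·4πr² = Q_enc/ε₀.
E = |Q_enc|/(4πε₀r²) = (2.26×10^-7)/(4π·8.85×10^-12·(0.121)²) = 1.39×10^5 N/C.

|E| ≈ 1.39×10^5 N/C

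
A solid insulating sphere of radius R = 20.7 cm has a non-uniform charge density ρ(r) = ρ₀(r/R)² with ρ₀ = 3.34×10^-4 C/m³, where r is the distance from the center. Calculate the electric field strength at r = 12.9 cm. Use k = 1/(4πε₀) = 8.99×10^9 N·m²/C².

|E| ≈ 3.78×10^5 N/C

By spherical symmetry E is radial; choose a Gaussian sphere of radius r = 12.9 cm (r < R).
Q_enc = ∫₀^r ρ(r')·4πr'² dr' = (4πρ₀/R²) ∫₀^r r'^4 dr' = 4πρ₀ r^5/(5·R²) = 6.998×10^-7 C.
By Gauss's law, ∮E·dA = E·4πr² = Q_enc/ε₀.
E = k|Q_enc|/r² = (8.99×10^9)(6.998×10^-7)/(0.129)² = 3.78×10^5 N/C.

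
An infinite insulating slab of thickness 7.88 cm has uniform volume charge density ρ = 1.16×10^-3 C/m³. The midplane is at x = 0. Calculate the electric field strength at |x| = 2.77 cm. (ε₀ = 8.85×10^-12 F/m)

3.63×10^6 V/m

By symmetry E is perpendicular to the slab. A Gaussian pillbox from −2.77 cm to +2.77 cm (face area A) lies entirely within the slab.
Q_enc = ρ·(2x)·A and flux = 2EA, so 2EA = 2ρxA/ε₀ ⇒ E = |ρ|x/ε₀.
E = (1.16×10^-3)(0.0277)/(8.85×10^-12) = 3.63×10^6 N/C.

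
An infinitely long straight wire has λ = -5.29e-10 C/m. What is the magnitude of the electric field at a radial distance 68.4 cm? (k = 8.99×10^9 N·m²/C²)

Choose a coaxial cylinder of radius r = 68.4 cm (arbitrary length L) as the Gaussian surface.
Q_enc = λL, so λ_enc = -5.29e-10 C/m.
Since E is radial and uniform over the curved surface, Φ = E·2πrL = Q_enc/ε₀ = λ_enc L/ε₀.
E = 2k|λ_enc|/r = 2(8.99×10^9)(5.29×10^-10)/(0.684) = 13.9 N/C.

E ≈ 13.9 V/m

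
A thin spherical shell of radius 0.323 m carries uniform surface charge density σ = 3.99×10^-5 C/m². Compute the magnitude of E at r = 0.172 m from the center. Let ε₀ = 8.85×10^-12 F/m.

|E| = 0 N/C

Use a concentric Gaussian sphere at r = 0.172 m (inside the shell, r < 0.323 m).
No charge lies within this surface, so Q_enc = 0 and Gauss's law gives E·4πr² = 0 ⇒ E = 0.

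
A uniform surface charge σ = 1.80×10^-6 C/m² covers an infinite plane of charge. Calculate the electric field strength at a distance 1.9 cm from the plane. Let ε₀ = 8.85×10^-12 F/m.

By planar symmetry E is perpendicular to the sheet and uniform; use a Gaussian pillbox with flat faces of area A on each side of the sheet.
Only the two end caps contribute flux: Φ = 2EA. With Q_enc = σA, Gauss's law gives E = |σ|/(2ε₀).
E = |σ|/(2ε₀) = (1.80e-6)/(2·8.85×10^-12) = 1.02×10^5 N/C.

|E| ≈ 1.02×10^5 V/m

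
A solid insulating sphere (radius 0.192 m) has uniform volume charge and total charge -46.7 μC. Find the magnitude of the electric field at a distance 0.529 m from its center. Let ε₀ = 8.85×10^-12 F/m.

Use a concentric Gaussian sphere at r = 0.529 m (r > R, so the entire charge is enclosed).
Q_enc = -46.7 μC = -4.67e-5 C.
By Gauss's law, ∮E·dA = E·4πr² = Q_enc/ε₀.
E = |Q_enc|/(4πε₀r²) = (4.67e-5)/(4π·8.85×10^-12·(0.529)²) = 1.50×10^6 N/C.

1.50×10^6 N/C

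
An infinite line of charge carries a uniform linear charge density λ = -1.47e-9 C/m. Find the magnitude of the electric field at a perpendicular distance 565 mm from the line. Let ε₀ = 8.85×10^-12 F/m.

Coaxial Gaussian cylinder, radius r = 565 mm, length L.
Q_enc = λL, so λ_enc = -1.47×10^-9 C/m.
Since E is radial and uniform over the curved surface, Φ = E·2πrL = Q_enc/ε₀ = λ_enc L/ε₀.
E = |λ_enc|/(2πε₀r) = (1.47×10^-9)/(2π·8.85×10^-12·0.565) = 46.8 N/C.

|E| ≈ 46.8 N/C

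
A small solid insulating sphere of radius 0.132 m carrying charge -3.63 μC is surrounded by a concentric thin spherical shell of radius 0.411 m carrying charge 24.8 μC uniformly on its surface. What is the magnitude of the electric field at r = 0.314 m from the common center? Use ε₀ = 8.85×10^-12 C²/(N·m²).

Symmetry ⇒ E = E(r) r̂. Gaussian sphere of radius r = 0.314 m (between the bodies, 0.132 m < r < 0.411 m).
The shell at 0.411 m lies outside the Gaussian surface, so Q_enc = -3.63 μC = -3.63×10^-6 C.
By Gauss's law, ∮E·dA = E·4πr² = Q_enc/ε₀.
E = |Q_enc|/(4πε₀r²) = (3.63×10^-6)/(4π·8.85×10^-12·(0.314)²) = 3.31e5 N/C.

E ≈ 3.31×10^5 N/C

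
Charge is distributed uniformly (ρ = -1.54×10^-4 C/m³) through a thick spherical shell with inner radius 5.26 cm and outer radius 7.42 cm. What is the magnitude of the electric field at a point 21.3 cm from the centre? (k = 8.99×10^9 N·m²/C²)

3.36×10^4 N/C

By spherical symmetry E is radial; choose a Gaussian sphere of radius r = 21.3 cm (r > 7.42 cm, enclosing the whole shell).
Q_enc = ρ·(4π/3)(b³ − a³) = (-1.54×10^-4)·(4π/3)·((0.0742)³ − (0.0526)³) = -1.696×10^-7 C.
Applying ∮E·dA = Q_enc/ε₀ with Φ = E(4πr²):
E = k|Q_enc|/r² = (8.99×10^9)(1.696×10^-7)/(0.213)² = 3.36×10^4 N/C.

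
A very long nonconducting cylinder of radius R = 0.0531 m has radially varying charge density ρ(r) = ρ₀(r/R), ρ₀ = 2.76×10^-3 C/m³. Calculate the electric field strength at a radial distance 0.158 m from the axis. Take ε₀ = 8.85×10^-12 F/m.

Take a coaxial cylindrical Gaussian surface of radius r = 0.158 m and length L (r > R, full charge per length enclosed).
λ_enc = 2π ∫₀^R ρ₀(r'/R)^1 r' dr' = 2πρ₀R²/3 = 1.63e-5 C/m.
By Gauss's law (flux through the curved wall only), E·2πrL = λ_enc L/ε₀.
E = |λ_enc|/(2πε₀r) = (1.63×10^-5)/(2π·8.85×10^-12·0.158) = 1.86e6 N/C.

|E| ≈ 1.86×10^6 V/m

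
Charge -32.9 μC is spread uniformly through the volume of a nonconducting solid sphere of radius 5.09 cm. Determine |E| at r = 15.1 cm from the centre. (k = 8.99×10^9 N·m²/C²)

Take a concentric spherical Gaussian surface of radius r = 15.1 cm (r > R, so the entire charge is enclosed).
Q_enc = -32.9 μC = -3.29e-5 C.
Applying ∮E·dA = Q_enc/ε₀ with Φ = E(4πr²):
E = k|Q_enc|/r² = (8.99×10^9)(3.29×10^-5)/(0.151)² = 1.30e7 N/C.

1.30e7 V/m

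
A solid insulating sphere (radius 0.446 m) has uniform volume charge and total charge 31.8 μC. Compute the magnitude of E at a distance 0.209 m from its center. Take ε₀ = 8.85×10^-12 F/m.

|E| ≈ 6.74e5 V/m

By spherical symmetry E is radial; choose a Gaussian sphere of radius r = 0.209 m (r < R).
Only the charge within r is enclosed: Q_enc = Q·(r/R)³ = (31.8 μC)·(0.209 m/0.446 m)³ = 3.272×10^-6 C.
By Gauss's law, ∮E·dA = E·4πr² = Q_enc/ε₀.
E = |Q_enc|/(4πε₀r²) = (3.272×10^-6)/(4π·8.85×10^-12·(0.209)²) = 6.74×10^5 N/C.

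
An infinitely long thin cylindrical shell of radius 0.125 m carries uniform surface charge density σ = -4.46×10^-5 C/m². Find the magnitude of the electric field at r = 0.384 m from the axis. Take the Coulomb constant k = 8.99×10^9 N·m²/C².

|E| ≈ 1.64×10^6 V/m

Choose a coaxial cylinder of radius r = 0.384 m (arbitrary length L) as the Gaussian surface (r > 0.125 m).
The whole shell is enclosed: λ_enc = σ·2πR = (-4.46×10^-5)·2π·(0.125) = -3.503×10^-5 C/m.
Applying ∮E·dA = Q_enc/ε₀ with the end caps contributing no flux:
E = 2k|λ_enc|/r = 2(8.99×10^9)(3.503e-5)/(0.384) = 1.64×10^6 N/C.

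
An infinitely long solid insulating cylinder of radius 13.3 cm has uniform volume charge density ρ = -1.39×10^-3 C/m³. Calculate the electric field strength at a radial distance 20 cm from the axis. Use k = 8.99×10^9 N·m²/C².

Choose a coaxial cylinder of radius r = 20 cm (arbitrary length L) as the Gaussian surface (r > 13.3 cm, full cross-section enclosed).
λ_enc = ρ·πR² = (-1.39×10^-3)π(0.133)² = -7.724×10^-5 C/m.
Gauss's law: E·2πrL = λ_enc L/ε₀.
E = 2k|λ_enc|/r = 2(8.99×10^9)(7.724×10^-5)/(0.2) = 6.94×10^6 N/C.

|E| ≈ 6.94×10^6 N/C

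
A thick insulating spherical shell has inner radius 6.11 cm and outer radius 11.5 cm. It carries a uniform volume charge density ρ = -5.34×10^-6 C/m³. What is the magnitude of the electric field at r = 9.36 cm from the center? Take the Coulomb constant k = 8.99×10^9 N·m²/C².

|E| = 1.36×10^4 N/C

Symmetry ⇒ E = E(r) r̂. Gaussian sphere of radius r = 9.36 cm (within the shell material, 6.11 cm < r < 11.5 cm).
Only the shell between 6.11 cm and r is enclosed: Q_enc = ρ·(4π/3)(r³ − a³) = (-5.34e-6)·(4π/3)·((0.0936)³ − (0.0611)³) = -1.324×10^-8 C.
Applying ∮E·dA = Q_enc/ε₀ with Φ = E(4πr²):
E = k|Q_enc|/r² = (8.99×10^9)(1.324×10^-8)/(0.0936)² = 1.36e4 N/C.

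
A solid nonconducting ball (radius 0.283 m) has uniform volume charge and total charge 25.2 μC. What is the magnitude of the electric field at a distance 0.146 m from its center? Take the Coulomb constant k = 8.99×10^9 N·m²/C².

1.46×10^6 N/C

By spherical symmetry E is radial; choose a Gaussian sphere of radius r = 0.146 m (r < R).
For a uniform sphere the enclosed fraction is (r/R)³, so Q_enc = (25.2 μC)(0.146/0.283)³ = 3.46×10^-6 C.
Since E is radial and uniform over the Gaussian sphere, Φ = E·4πr² = Q_enc/ε₀.
E = k|Q_enc|/r² = (8.99×10^9)(3.46e-6)/(0.146)² = 1.46×10^6 N/C.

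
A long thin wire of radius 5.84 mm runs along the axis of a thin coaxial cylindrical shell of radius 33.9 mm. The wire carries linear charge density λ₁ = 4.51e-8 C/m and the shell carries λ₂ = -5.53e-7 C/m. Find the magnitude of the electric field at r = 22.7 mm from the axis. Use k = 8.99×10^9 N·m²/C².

|E| = 3.57e4 N/C

Coaxial Gaussian cylinder, radius r = 22.7 mm, length L (between the conductors, 5.84 mm < r < 33.9 mm).
The shell at 33.9 mm lies outside the Gaussian surface, so λ_enc = λ₁ = 4.51e-8 C/m.
Gauss's law: E·2πrL = λ_enc L/ε₀.
E = 2k|λ_enc|/r = 2(8.99×10^9)(4.51e-8)/(0.0227) = 3.57×10^4 N/C.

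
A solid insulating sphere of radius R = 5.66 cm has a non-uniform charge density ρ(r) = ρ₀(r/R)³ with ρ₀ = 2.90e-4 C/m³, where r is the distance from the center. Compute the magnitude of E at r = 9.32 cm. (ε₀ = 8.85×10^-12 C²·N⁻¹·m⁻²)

|E| ≈ 1.14×10^5 N/C

Take a concentric spherical Gaussian surface of radius r = 9.32 cm (r > R, all charge enclosed).
Q_enc = 4π ∫₀^R ρ₀(r'/R)^3 r'² dr' = 4πρ₀R³/6 = 1.101e-7 C.
Since E is radial and uniform over the Gaussian sphere, Φ = E·4πr² = Q_enc/ε₀.
E = |Q_enc|/(4πε₀r²) = (1.101×10^-7)/(4π·8.85×10^-12·(0.0932)²) = 1.14e5 N/C.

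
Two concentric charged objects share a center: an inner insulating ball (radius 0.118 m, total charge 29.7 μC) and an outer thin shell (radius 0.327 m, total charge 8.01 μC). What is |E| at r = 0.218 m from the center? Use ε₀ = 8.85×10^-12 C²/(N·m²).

E = 5.62×10^6 N/C

By spherical symmetry E is radial; choose a Gaussian sphere of radius r = 0.218 m (between the bodies, 0.118 m < r < 0.327 m).
Only the inner charge is enclosed; the outer shell contributes nothing inside itself. Q_enc = 29.7 μC = 2.97×10^-5 C.
By Gauss's law, ∮E·dA = E·4πr² = Q_enc/ε₀.
E = |Q_enc|/(4πε₀r²) = (2.97e-5)/(4π·8.85×10^-12·(0.218)²) = 5.62×10^6 N/C.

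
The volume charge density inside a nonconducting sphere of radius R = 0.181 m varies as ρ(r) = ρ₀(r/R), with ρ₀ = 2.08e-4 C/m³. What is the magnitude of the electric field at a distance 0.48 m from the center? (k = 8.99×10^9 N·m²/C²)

Symmetry ⇒ E = E(r) r̂. Gaussian sphere of radius r = 0.48 m (r > R, all charge enclosed).
Q_enc = 4π ∫₀^R ρ₀(r'/R)^1 r'² dr' = 4πρ₀R³/4 = 3.875×10^-6 C.
By Gauss's law, ∮E·dA = E·4πr² = Q_enc/ε₀.
E = k|Q_enc|/r² = (8.99×10^9)(3.875×10^-6)/(0.48)² = 1.51×10^5 N/C.

1.51×10^5 N/C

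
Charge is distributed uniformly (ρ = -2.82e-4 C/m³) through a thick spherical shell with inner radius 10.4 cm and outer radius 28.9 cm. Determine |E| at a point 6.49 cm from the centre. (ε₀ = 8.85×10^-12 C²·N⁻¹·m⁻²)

|E| = 0 N/C

Symmetry ⇒ E = E(r) r̂. Gaussian sphere of radius r = 6.49 cm (r < 10.4 cm, inside the empty cavity).
Q_enc = 0 (all charge lies at larger r); Gauss's law gives E = 0.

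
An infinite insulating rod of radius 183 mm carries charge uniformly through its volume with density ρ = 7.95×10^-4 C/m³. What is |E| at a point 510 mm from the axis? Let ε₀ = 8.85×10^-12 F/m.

|E| ≈ 2.95×10^6 N/C

Take a coaxial cylindrical Gaussian surface of radius r = 510 mm and length L (r > 183 mm, full cross-section enclosed).
λ_enc = ρ·πR² = (7.95×10^-4)π(0.183)² = 8.364×10^-5 C/m.
Since E is radial and uniform over the curved surface, Φ = E·2πrL = Q_enc/ε₀ = λ_enc L/ε₀.
E = |λ_enc|/(2πε₀r) = (8.364e-5)/(2π·8.85×10^-12·0.51) = 2.95×10^6 N/C.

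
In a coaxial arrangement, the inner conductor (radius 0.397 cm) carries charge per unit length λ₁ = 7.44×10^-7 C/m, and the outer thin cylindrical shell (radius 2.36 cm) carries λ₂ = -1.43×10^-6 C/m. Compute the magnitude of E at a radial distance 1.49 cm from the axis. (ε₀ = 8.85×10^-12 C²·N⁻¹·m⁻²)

|E| ≈ 8.98×10^5 N/C

Coaxial Gaussian cylinder, radius r = 1.49 cm, length L (between the conductors, 0.397 cm < r < 2.36 cm).
The shell at 2.36 cm lies outside the Gaussian surface, so λ_enc = λ₁ = 7.44e-7 C/m.
Gauss's law: E·2πrL = λ_enc L/ε₀.
E = |λ_enc|/(2πε₀r) = (7.44×10^-7)/(2π·8.85×10^-12·0.0149) = 8.98e5 N/C.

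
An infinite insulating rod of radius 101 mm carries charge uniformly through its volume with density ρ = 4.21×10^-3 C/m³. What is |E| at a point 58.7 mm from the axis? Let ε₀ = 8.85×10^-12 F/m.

Coaxial Gaussian cylinder, radius r = 58.7 mm, length L (r < R).
Charge inside radius r per length L is ρ·πr²·L, so λ_enc = ρπr² = 4.557×10^-5 C/m.
Since E is radial and uniform over the curved surface, Φ = E·2πrL = Q_enc/ε₀ = λ_enc L/ε₀.
E = |λ_enc|/(2πε₀r) = (4.557e-5)/(2π·8.85×10^-12·0.0587) = 1.40×10^7 N/C.

1.40×10^7 V/m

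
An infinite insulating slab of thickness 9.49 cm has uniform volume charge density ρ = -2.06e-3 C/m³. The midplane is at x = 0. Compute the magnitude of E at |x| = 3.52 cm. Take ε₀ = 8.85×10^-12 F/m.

8.19×10^6 V/m

By symmetry E is perpendicular to the slab. A Gaussian pillbox from −3.52 cm to +3.52 cm (face area A) lies entirely within the slab.
Q_enc = ρ·(2x)·A and flux = 2EA, so 2EA = 2ρxA/ε₀ ⇒ E = |ρ|x/ε₀.
E = (2.06e-3)(0.0352)/(8.85×10^-12) = 8.19×10^6 N/C.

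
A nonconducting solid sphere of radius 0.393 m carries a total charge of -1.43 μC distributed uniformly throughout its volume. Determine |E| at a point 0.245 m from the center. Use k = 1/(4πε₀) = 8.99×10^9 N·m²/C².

Symmetry ⇒ E = E(r) r̂. Gaussian sphere of radius r = 0.245 m (r < R).
For a uniform sphere the enclosed fraction is (r/R)³, so Q_enc = (-1.43 μC)(0.245/0.393)³ = -3.465e-7 C.
Gauss's law: E·4πr² = Q_enc/ε₀.
E = k|Q_enc|/r² = (8.99×10^9)(3.465e-7)/(0.245)² = 5.19e4 N/C.

|E| = 5.19e4 V/m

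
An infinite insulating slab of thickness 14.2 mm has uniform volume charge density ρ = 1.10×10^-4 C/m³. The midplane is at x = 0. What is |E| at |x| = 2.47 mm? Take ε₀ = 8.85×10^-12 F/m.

By symmetry E is perpendicular to the slab. A Gaussian pillbox from −2.47 mm to +2.47 mm (face area A) lies entirely within the slab.
Q_enc = ρ·(2x)·A and flux = 2EA, so 2EA = 2ρxA/ε₀ ⇒ E = |ρ|x/ε₀.
E = (1.10×10^-4)(0.00247)/(8.85×10^-12) = 3.07e4 N/C.

E = 3.07e4 V/m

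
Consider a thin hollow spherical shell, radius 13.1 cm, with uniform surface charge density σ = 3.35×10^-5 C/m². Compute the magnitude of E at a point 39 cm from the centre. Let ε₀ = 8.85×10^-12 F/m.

4.27×10^5 V/m

Use a concentric Gaussian sphere at r = 39 cm (r > 13.1 cm).
The entire shell is enclosed: Q_enc = σ·4πR² = (3.35×10^-5)·4π·(0.131)² = 7.224×10^-6 C.
By Gauss's law, ∮E·dA = E·4πr² = Q_enc/ε₀.
E = |Q_enc|/(4πε₀r²) = (7.224×10^-6)/(4π·8.85×10^-12·(0.39)²) = 4.27×10^5 N/C.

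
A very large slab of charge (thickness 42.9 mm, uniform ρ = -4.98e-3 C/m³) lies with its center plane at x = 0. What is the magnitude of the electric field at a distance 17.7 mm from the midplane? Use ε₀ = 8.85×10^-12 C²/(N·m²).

|E| = 9.96×10^6 N/C

By symmetry E is perpendicular to the slab. A Gaussian pillbox from −17.7 mm to +17.7 mm (face area A) lies entirely within the slab.
Q_enc = ρ·(2x)·A and flux = 2EA, so 2EA = 2ρxA/ε₀ ⇒ E = |ρ|x/ε₀.
E = (4.98×10^-3)(0.0177)/(8.85×10^-12) = 9.96×10^6 N/C.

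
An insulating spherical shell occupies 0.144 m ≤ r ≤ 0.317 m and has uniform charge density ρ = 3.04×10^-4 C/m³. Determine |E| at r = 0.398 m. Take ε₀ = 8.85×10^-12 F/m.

|E| ≈ 2.09×10^6 N/C

Symmetry ⇒ E = E(r) r̂. Gaussian sphere of radius r = 0.398 m (r > 0.317 m, enclosing the whole shell).
Q_enc = ρ·(4π/3)(b³ − a³) = (3.04e-4)·(4π/3)·((0.317)³ − (0.144)³) = 3.676×10^-5 C.
Since E is radial and uniform over the Gaussian sphere, Φ = E·4πr² = Q_enc/ε₀.
E = |Q_enc|/(4πε₀r²) = (3.676×10^-5)/(4π·8.85×10^-12·(0.398)²) = 2.09×10^6 N/C.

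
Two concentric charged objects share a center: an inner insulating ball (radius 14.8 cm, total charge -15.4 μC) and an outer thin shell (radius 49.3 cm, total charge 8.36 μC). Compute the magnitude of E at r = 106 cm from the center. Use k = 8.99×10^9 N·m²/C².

5.63×10^4 N/C

Use a concentric Gaussian sphere at r = 106 cm (r > 49.3 cm, enclosing both).
Q_enc = (-15.4 μC) + (8.36 μC) = -7.04e-6 C.
Gauss's law: E·4πr² = Q_enc/ε₀.
E = k|Q_enc|/r² = (8.99×10^9)(7.04×10^-6)/(1.06)² = 5.63e4 N/C.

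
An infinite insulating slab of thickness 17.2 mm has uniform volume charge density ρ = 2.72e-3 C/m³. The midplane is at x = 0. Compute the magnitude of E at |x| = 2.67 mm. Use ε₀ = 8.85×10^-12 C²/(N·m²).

|E| ≈ 8.21×10^5 N/C

By symmetry E is perpendicular to the slab. A Gaussian pillbox from −2.67 mm to +2.67 mm (face area A) lies entirely within the slab.
Q_enc = ρ·(2x)·A and flux = 2EA, so 2EA = 2ρxA/ε₀ ⇒ E = |ρ|x/ε₀.
E = (2.72e-3)(0.00267)/(8.85×10^-12) = 8.21e5 N/C.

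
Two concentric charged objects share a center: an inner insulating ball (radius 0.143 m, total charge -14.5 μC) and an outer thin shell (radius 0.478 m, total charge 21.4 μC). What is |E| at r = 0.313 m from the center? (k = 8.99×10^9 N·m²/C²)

1.33×10^6 N/C

Take a concentric spherical Gaussian surface of radius r = 0.313 m (between the bodies, 0.143 m < r < 0.478 m).
The shell at 0.478 m lies outside the Gaussian surface, so Q_enc = -14.5 μC = -1.45×10^-5 C.
By Gauss's law, ∮E·dA = E·4πr² = Q_enc/ε₀.
E = k|Q_enc|/r² = (8.99×10^9)(1.45×10^-5)/(0.313)² = 1.33×10^6 N/C.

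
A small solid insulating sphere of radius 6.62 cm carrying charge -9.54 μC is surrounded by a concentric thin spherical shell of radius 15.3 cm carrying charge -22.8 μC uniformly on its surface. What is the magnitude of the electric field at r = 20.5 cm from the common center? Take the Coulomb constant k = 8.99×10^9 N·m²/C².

Use a concentric Gaussian sphere at r = 20.5 cm (r > 15.3 cm, enclosing both).
Q_enc = (-9.54 μC) + (-22.8 μC) = -3.234×10^-5 C.
Since E is radial and uniform over the Gaussian sphere, Φ = E·4πr² = Q_enc/ε₀.
E = k|Q_enc|/r² = (8.99×10^9)(3.234×10^-5)/(0.205)² = 6.92×10^6 N/C.

E ≈ 6.92×10^6 N/C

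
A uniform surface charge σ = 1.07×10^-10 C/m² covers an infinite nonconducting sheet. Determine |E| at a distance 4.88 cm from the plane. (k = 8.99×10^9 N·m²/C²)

The symmetry is planar: E is normal to the sheet and the same magnitude on both sides. Take a pillbox straddling the sheet with end-cap area A.
Only the two end caps contribute flux: Φ = 2EA. With Q_enc = σA, Gauss's law gives E = |σ|/(2ε₀).
E = 2πk|σ| = 2π(8.99×10^9)(1.07e-10) = 6.04 N/C.

|E| ≈ 6.04 V/m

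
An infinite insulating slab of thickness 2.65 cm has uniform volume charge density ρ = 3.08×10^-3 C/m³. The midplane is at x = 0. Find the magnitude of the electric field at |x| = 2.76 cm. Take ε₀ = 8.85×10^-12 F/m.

|E| ≈ 4.61×10^6 N/C

The point |x| = 2.76 cm lies outside the slab (half-thickness 0.01325 m). A symmetric pillbox spanning the full slab encloses Q_enc = ρ·d·A.
Flux = 2EA ⇒ E = |ρ|d/(2ε₀), independent of distance outside.
E = (3.08e-3)(0.0265)/(2·8.85×10^-12) = 4.61×10^6 N/C.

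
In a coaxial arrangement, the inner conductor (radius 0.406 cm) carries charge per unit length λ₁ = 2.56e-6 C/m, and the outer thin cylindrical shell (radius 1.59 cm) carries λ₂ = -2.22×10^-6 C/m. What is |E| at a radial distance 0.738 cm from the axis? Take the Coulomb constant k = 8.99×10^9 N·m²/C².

Take a coaxial cylindrical Gaussian surface of radius r = 0.738 cm and length L (between the conductors, 0.406 cm < r < 1.59 cm).
The shell at 1.59 cm lies outside the Gaussian surface, so λ_enc = λ₁ = 2.56e-6 C/m.
Since E is radial and uniform over the curved surface, Φ = E·2πrL = Q_enc/ε₀ = λ_enc L/ε₀.
E = 2k|λ_enc|/r = 2(8.99×10^9)(2.56×10^-6)/(0.00738) = 6.24×10^6 N/C.

6.24e6 N/C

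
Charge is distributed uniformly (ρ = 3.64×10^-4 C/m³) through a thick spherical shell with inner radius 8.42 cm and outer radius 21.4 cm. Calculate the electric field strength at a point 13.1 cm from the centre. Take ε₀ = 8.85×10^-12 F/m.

Symmetry ⇒ E = E(r) r̂. Gaussian sphere of radius r = 13.1 cm (within the shell material, 8.42 cm < r < 21.4 cm).
Enclosed charge is the volume from a to r: Q_enc = (4π/3)ρ(r³ − a³) = 2.518e-6 C.
By Gauss's law, ∮E·dA = E·4πr² = Q_enc/ε₀.
E = |Q_enc|/(4πε₀r²) = (2.518×10^-6)/(4π·8.85×10^-12·(0.131)²) = 1.32×10^6 N/C.

1.32×10^6 N/C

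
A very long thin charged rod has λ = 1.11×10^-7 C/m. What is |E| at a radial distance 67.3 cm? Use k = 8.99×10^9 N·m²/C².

2.97e3 V/m

Coaxial Gaussian cylinder, radius r = 67.3 cm, length L.
Q_enc = λL, so λ_enc = 1.11e-7 C/m.
Since E is radial and uniform over the curved surface, Φ = E·2πrL = Q_enc/ε₀ = λ_enc L/ε₀.
E = 2k|λ_enc|/r = 2(8.99×10^9)(1.11×10^-7)/(0.673) = 2.97×10^3 N/C.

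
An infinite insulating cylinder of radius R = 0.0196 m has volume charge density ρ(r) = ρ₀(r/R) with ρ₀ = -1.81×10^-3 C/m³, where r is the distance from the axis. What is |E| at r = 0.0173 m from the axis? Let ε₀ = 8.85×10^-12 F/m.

Coaxial Gaussian cylinder, radius r = 0.0173 m, length L (r < R).
λ_enc = ∫₀^r ρ(r')·2πr' dr' = (2πρ₀/R)·r^3/3 = -1.001×10^-6 C/m.
Gauss's law: E·2πrL = λ_enc L/ε₀.
E = |λ_enc|/(2πε₀r) = (1.001×10^-6)/(2π·8.85×10^-12·0.0173) = 1.04e6 N/C.

E = 1.04×10^6 V/m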